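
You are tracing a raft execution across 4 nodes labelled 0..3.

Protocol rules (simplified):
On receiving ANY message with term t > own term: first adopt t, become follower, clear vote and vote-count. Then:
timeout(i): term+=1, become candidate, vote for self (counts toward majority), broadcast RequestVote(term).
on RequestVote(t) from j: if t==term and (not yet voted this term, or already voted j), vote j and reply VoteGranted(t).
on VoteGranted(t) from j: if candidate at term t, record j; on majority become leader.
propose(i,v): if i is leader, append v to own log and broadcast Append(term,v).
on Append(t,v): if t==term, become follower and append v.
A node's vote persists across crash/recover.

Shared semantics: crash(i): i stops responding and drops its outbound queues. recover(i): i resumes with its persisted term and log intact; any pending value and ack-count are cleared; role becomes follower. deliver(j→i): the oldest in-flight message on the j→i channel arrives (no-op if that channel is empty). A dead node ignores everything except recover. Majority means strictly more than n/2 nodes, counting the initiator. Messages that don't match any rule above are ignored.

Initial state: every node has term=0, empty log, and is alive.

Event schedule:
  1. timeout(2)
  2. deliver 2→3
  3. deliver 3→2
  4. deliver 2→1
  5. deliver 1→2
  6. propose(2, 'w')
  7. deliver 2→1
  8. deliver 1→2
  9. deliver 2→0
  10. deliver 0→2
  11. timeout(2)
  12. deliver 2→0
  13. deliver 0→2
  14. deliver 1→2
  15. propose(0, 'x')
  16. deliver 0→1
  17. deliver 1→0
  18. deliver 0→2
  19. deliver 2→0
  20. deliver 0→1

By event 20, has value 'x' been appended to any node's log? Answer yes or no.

step 1 timeout(2): 2={cand,t=1,log=-}
step 2 deliver 2→3: 3={foll,t=1,log=-}
step 3 deliver 3→2: —
step 4 deliver 2→1: 1={foll,t=1,log=-}
step 5 deliver 1→2: 2={lead,t=1,log=-}
step 6 propose(2,'w'): 2={lead,t=1,log=w}
step 7 deliver 2→1: 1={foll,t=1,log=w}
step 8 deliver 1→2: —
step 9 deliver 2→0: 0={foll,t=1,log=-}
step 10 deliver 0→2: —
step 11 timeout(2): 2={cand,t=2,log=w}
step 12 deliver 2→0: 0={foll,t=1,log=w}
step 13 deliver 0→2: —
step 14 deliver 1→2: —
step 15 propose(0,'x'): —
step 16 deliver 0→1: —
step 17 deliver 1→0: —
step 18 deliver 0→2: —
step 19 deliver 2→0: 0={foll,t=2,log=w}
step 20 deliver 0→1: —

no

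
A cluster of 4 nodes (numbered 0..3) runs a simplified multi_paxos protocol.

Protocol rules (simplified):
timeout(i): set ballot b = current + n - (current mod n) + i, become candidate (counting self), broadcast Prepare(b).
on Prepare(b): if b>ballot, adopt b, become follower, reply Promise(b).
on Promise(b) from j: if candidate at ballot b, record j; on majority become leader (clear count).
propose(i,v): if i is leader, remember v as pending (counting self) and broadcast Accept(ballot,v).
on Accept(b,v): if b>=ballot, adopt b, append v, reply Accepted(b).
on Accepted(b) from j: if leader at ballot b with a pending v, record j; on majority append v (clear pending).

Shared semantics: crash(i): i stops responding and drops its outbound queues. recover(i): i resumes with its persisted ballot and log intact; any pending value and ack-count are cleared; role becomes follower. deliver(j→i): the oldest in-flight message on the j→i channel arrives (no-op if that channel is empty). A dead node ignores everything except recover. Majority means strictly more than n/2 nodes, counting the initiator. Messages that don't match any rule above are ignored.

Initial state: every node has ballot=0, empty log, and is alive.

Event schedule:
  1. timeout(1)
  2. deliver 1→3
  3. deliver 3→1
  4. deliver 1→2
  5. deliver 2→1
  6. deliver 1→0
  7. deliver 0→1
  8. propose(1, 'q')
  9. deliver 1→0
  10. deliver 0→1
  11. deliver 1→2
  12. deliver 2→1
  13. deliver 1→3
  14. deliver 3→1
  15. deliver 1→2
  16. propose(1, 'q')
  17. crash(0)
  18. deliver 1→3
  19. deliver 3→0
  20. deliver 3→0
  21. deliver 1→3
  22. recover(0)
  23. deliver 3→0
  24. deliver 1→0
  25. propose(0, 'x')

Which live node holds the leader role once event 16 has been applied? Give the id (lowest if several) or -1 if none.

1

after 1 — timeout(1): n1:cand/b5/[-]
after 2 — deliver 1→3: n3:foll/b5/[-]
after 3 — deliver 3→1: ·
after 4 — deliver 1→2: n2:foll/b5/[-]
after 5 — deliver 2→1: n1:lead/b5/[-]
after 6 — deliver 1→0: n0:foll/b5/[-]
after 7 — deliver 0→1: ·
after 8 — propose(1,'q'): ·
after 9 — deliver 1→0: n0:foll/b5/[q]
after 10 — deliver 0→1: ·
after 11 — deliver 1→2: n2:foll/b5/[q]
after 12 — deliver 2→1: n1:lead/b5/[q]
after 13 — deliver 1→3: n3:foll/b5/[q]
after 14 — deliver 3→1: ·
after 15 — deliver 1→2: ·
after 16 — propose(1,'q'): ·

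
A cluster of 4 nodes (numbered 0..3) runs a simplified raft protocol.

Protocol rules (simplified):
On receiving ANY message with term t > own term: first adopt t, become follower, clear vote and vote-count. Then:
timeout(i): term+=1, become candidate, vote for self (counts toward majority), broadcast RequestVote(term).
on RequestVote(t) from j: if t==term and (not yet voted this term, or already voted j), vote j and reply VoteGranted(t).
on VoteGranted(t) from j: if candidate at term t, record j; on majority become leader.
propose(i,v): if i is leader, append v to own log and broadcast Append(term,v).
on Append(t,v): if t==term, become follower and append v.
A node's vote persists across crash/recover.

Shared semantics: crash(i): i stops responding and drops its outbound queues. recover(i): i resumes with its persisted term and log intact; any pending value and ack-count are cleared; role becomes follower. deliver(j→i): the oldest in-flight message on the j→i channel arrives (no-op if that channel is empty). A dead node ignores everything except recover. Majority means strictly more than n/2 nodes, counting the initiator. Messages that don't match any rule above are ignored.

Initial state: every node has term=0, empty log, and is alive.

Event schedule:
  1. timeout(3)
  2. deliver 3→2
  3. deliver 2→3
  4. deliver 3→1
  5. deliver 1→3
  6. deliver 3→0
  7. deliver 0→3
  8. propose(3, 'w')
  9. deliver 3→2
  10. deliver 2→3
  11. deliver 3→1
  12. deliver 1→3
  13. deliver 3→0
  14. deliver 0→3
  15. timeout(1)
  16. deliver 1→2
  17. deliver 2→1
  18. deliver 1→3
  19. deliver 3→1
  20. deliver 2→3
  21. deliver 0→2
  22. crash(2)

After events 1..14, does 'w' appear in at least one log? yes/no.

1. timeout(3):  <3:cand t1 ->
2. deliver 3→2:  <2:foll t1 ->
3. deliver 2→3:  nop
4. deliver 3→1:  <1:foll t1 ->
5. deliver 1→3:  <3:lead t1 ->
6. deliver 3→0:  <0:foll t1 ->
7. deliver 0→3:  nop
8. propose(3,'w'):  <3:lead t1 w>
9. deliver 3→2:  <2:foll t1 w>
10. deliver 2→3:  nop
11. deliver 3→1:  <1:foll t1 w>
12. deliver 1→3:  nop
13. deliver 3→0:  <0:foll t1 w>
14. deliver 0→3:  nop

yes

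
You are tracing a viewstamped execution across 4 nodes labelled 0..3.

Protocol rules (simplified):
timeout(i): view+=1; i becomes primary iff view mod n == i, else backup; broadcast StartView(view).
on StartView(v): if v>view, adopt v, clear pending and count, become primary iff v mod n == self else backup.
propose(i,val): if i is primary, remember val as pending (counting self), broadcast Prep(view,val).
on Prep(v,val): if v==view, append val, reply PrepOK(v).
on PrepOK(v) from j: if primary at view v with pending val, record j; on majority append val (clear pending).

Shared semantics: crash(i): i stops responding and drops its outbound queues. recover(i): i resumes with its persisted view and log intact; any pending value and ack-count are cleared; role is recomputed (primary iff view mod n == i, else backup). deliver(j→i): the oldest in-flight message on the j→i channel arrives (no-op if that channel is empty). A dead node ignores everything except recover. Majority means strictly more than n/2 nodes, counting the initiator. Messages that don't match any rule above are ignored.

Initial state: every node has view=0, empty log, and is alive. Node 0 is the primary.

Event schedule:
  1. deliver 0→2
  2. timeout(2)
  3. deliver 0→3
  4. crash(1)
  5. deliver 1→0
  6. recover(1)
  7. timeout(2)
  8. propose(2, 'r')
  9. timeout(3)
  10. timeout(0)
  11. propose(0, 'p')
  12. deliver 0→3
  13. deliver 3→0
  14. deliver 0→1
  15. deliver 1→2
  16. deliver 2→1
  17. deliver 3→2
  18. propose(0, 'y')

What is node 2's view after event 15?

2

1. deliver 0→2:  nop
2. timeout(2):  <2:back v1 ->
3. deliver 0→3:  nop
4. crash(1):  <1:✗back v0 ->
5. deliver 1→0:  nop
6. recover(1):  <1:back v0 ->
7. timeout(2):  <2:prim v2 ->
8. propose(2,'r'):  nop
9. timeout(3):  <3:back v1 ->
10. timeout(0):  <0:back v1 ->
11. propose(0,'p'):  nop
12. deliver 0→3:  nop
13. deliver 3→0:  nop
14. deliver 0→1:  <1:prim v1 ->
15. deliver 1→2:  nop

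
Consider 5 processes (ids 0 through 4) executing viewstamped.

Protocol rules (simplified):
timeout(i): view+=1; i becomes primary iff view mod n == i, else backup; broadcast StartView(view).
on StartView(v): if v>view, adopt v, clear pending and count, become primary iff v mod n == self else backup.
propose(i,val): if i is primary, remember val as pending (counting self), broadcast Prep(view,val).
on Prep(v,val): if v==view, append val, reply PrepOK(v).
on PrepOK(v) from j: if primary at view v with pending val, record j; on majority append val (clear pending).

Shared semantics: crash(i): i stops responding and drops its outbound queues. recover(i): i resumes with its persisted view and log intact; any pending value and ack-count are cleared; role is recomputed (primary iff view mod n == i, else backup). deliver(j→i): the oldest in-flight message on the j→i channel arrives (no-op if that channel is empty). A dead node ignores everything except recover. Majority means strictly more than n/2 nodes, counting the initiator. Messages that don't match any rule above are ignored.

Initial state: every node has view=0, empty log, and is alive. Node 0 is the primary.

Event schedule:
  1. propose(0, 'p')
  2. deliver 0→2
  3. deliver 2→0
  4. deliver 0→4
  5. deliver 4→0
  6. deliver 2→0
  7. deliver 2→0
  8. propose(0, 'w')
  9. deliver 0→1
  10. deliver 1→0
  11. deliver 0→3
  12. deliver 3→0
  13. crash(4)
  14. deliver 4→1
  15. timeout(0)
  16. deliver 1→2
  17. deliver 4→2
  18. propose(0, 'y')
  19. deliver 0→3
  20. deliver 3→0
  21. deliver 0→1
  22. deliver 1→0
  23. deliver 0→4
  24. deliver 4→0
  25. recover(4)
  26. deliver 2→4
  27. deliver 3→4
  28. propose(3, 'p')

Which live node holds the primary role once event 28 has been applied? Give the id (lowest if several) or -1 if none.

-1

step 1 propose(0,'p'): —
step 2 deliver 0→2: 2={back,v=0,log=p}
step 3 deliver 2→0: —
step 4 deliver 0→4: 4={back,v=0,log=p}
step 5 deliver 4→0: 0={prim,v=0,log=p}
step 6 deliver 2→0: —
step 7 deliver 2→0: —
step 8 propose(0,'w'): —
step 9 deliver 0→1: 1={back,v=0,log=p}
step 10 deliver 1→0: —
step 11 deliver 0→3: 3={back,v=0,log=p}
step 12 deliver 3→0: 0={prim,v=0,log=p,w}
step 13 crash(4): 4={✗back,v=0,log=p}
step 14 deliver 4→1: —
step 15 timeout(0): 0={back,v=1,log=p,w}
step 16 deliver 1→2: —
step 17 deliver 4→2: —
step 18 propose(0,'y'): —
step 19 deliver 0→3: 3={back,v=0,log=p,w}
step 20 deliver 3→0: —
step 21 deliver 0→1: 1={back,v=0,log=p,w}
step 22 deliver 1→0: —
step 23 deliver 0→4: —
step 24 deliver 4→0: —
step 25 recover(4): 4={back,v=0,log=p}
step 26 deliver 2→4: —
step 27 deliver 3→4: —
step 28 propose(3,'p'): —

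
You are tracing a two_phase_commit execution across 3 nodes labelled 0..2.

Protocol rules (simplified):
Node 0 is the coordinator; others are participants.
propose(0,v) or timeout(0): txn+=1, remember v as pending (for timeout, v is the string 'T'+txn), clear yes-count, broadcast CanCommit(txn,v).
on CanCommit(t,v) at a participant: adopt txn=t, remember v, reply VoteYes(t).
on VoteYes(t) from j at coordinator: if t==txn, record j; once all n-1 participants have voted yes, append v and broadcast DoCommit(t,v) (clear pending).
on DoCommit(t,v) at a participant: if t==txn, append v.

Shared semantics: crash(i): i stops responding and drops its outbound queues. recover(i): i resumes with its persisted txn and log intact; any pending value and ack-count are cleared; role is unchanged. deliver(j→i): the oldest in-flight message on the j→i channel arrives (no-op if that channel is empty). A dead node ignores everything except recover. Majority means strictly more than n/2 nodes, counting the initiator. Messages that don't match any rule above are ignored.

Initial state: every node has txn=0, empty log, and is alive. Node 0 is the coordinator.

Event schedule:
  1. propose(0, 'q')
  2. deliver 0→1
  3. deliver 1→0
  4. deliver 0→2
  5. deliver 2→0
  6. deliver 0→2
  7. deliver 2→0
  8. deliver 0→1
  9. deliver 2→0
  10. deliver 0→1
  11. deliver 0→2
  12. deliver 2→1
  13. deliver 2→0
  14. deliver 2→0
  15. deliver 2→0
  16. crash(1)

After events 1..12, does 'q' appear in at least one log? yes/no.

1. propose(0,'q'):  <0:coor t1 ->
2. deliver 0→1:  <1:part t1 ->
3. deliver 1→0:  nop
4. deliver 0→2:  <2:part t1 ->
5. deliver 2→0:  <0:coor t1 q>
6. deliver 0→2:  <2:part t1 q>
7. deliver 2→0:  nop
8. deliver 0→1:  <1:part t1 q>
9. deliver 2→0:  nop
10. deliver 0→1:  nop
11. deliver 0→2:  nop
12. deliver 2→1:  nop

yes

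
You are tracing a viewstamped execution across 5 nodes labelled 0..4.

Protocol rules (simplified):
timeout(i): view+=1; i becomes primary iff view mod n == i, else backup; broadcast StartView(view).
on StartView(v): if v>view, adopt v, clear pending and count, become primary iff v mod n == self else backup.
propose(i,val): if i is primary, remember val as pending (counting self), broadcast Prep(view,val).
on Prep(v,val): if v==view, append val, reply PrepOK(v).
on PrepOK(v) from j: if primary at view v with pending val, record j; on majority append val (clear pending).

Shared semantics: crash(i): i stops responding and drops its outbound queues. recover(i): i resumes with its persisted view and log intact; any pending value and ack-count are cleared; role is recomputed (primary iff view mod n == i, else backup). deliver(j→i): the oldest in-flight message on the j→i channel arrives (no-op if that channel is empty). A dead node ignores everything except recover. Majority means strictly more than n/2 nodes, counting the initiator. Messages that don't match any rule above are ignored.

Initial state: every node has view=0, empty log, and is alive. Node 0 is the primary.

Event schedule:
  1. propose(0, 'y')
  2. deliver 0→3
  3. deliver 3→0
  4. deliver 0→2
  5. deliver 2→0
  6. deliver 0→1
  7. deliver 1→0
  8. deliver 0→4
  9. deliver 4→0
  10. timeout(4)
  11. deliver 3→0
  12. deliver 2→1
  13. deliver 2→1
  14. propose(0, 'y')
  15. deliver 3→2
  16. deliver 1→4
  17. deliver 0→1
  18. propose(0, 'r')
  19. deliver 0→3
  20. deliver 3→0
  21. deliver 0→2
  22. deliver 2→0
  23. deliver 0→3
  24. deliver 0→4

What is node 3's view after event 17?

1. propose(0,'y'):  nop
2. deliver 0→3:  <3:back v0 y>
3. deliver 3→0:  nop
4. deliver 0→2:  <2:back v0 y>
5. deliver 2→0:  <0:prim v0 y>
6. deliver 0→1:  <1:back v0 y>
7. deliver 1→0:  nop
8. deliver 0→4:  <4:back v0 y>
9. deliver 4→0:  nop
10. timeout(4):  <4:back v1 y>
11. deliver 3→0:  nop
12. deliver 2→1:  nop
13. deliver 2→1:  nop
14. propose(0,'y'):  nop
15. deliver 3→2:  nop
16. deliver 1→4:  nop
17. deliver 0→1:  <1:back v0 y,y>

0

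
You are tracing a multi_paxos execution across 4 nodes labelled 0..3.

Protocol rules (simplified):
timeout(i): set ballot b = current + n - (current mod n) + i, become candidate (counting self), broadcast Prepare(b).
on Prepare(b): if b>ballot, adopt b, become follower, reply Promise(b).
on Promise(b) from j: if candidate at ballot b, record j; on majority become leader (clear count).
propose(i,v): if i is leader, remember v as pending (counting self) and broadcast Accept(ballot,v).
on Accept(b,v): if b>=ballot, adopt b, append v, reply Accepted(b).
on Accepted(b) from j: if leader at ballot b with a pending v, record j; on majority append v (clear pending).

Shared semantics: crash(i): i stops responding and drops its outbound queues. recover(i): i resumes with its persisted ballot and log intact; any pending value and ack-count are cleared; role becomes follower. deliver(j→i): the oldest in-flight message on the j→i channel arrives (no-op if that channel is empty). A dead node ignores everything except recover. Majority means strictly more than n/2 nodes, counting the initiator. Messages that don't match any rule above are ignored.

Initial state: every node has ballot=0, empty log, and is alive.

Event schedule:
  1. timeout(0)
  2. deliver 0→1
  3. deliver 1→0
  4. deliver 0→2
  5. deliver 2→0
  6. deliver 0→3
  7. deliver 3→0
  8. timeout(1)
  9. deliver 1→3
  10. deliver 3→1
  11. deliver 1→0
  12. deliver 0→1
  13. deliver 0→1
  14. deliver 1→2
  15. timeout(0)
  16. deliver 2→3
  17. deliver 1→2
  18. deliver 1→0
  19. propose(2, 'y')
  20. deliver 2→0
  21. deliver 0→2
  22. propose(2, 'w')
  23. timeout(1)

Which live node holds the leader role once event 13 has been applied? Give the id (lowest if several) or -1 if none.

e1 timeout(0): 0[cand,b=4,-]
e2 deliver 0→1: 1[foll,b=4,-]
e3 deliver 1→0: ·
e4 deliver 0→2: 2[foll,b=4,-]
e5 deliver 2→0: 0[lead,b=4,-]
e6 deliver 0→3: 3[foll,b=4,-]
e7 deliver 3→0: ·
e8 timeout(1): 1[cand,b=9,-]
e9 deliver 1→3: 3[foll,b=9,-]
e10 deliver 3→1: ·
e11 deliver 1→0: 0[foll,b=9,-]
e12 deliver 0→1: 1[lead,b=9,-]
e13 deliver 0→1: ·

1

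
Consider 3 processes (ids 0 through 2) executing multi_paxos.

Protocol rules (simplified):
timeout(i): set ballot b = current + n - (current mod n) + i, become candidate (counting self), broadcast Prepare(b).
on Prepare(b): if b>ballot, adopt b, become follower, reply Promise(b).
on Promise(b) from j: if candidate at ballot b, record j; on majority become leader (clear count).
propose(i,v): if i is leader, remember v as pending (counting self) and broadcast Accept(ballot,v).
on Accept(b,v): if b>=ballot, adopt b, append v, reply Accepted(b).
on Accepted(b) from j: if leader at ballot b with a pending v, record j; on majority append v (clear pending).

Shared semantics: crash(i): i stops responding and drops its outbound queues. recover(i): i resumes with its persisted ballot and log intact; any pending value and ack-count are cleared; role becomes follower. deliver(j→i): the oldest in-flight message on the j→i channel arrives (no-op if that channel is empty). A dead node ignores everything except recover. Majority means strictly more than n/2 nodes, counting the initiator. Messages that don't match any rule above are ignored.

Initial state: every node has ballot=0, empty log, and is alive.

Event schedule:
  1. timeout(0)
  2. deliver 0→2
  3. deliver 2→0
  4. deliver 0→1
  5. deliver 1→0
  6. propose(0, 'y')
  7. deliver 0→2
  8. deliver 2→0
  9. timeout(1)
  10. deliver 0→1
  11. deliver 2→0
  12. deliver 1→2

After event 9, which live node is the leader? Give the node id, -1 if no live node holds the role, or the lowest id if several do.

0

e1 timeout(0): 0[cand,b=3,-]
e2 deliver 0→2: 2[foll,b=3,-]
e3 deliver 2→0: 0[lead,b=3,-]
e4 deliver 0→1: 1[foll,b=3,-]
e5 deliver 1→0: ·
e6 propose(0,'y'): ·
e7 deliver 0→2: 2[foll,b=3,y]
e8 deliver 2→0: 0[lead,b=3,y]
e9 timeout(1): 1[cand,b=7,-]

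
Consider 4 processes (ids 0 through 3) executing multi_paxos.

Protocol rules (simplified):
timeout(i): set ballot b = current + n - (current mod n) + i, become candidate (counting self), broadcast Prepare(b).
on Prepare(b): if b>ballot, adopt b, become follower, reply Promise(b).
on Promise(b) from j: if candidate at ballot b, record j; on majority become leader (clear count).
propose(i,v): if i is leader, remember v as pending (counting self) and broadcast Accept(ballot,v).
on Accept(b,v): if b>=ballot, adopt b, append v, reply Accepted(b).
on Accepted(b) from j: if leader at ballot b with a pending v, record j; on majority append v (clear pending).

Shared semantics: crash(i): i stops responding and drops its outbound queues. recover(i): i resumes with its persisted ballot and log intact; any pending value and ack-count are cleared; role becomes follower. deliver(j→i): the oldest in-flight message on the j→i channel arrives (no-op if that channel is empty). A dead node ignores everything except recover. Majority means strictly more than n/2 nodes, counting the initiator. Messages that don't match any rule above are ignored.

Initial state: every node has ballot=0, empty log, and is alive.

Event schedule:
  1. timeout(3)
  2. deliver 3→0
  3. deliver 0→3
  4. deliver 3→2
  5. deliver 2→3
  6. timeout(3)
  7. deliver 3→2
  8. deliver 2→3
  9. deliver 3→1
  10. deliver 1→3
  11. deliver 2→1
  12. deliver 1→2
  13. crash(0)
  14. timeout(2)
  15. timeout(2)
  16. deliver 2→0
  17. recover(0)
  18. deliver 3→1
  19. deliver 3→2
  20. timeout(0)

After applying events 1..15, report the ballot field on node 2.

18

1. timeout(3):  <3:cand b7 ->
2. deliver 3→0:  <0:foll b7 ->
3. deliver 0→3:  nop
4. deliver 3→2:  <2:foll b7 ->
5. deliver 2→3:  <3:lead b7 ->
6. timeout(3):  <3:cand b11 ->
7. deliver 3→2:  <2:foll b11 ->
8. deliver 2→3:  nop
9. deliver 3→1:  <1:foll b7 ->
10. deliver 1→3:  nop
11. deliver 2→1:  nop
12. deliver 1→2:  nop
13. crash(0):  <0:✗foll b7 ->
14. timeout(2):  <2:cand b14 ->
15. timeout(2):  <2:cand b18 ->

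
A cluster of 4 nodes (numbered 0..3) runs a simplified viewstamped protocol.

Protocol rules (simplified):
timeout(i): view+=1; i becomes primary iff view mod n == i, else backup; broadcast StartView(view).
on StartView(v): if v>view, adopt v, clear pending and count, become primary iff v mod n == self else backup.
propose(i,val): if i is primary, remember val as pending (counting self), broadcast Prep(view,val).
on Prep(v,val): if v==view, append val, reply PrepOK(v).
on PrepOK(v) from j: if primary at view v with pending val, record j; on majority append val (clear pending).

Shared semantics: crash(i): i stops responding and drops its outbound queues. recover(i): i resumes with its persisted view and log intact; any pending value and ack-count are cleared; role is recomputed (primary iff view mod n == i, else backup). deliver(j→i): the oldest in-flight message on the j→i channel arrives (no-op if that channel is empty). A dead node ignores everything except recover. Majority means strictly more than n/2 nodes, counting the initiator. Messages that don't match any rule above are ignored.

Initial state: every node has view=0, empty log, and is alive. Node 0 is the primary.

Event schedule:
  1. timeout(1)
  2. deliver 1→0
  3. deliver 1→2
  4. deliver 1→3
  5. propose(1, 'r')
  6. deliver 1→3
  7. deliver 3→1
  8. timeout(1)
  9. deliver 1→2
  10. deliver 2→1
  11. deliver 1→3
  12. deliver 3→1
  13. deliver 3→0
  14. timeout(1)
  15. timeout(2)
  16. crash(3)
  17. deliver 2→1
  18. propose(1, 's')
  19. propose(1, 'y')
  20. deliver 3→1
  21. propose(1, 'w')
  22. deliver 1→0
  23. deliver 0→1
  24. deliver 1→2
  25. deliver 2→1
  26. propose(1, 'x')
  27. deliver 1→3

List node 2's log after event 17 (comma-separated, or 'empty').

r

step 1 timeout(1): 1={prim,v=1,log=-}
step 2 deliver 1→0: 0={back,v=1,log=-}
step 3 deliver 1→2: 2={back,v=1,log=-}
step 4 deliver 1→3: 3={back,v=1,log=-}
step 5 propose(1,'r'): —
step 6 deliver 1→3: 3={back,v=1,log=r}
step 7 deliver 3→1: —
step 8 timeout(1): 1={back,v=2,log=-}
step 9 deliver 1→2: 2={back,v=1,log=r}
step 10 deliver 2→1: —
step 11 deliver 1→3: 3={back,v=2,log=r}
step 12 deliver 3→1: —
step 13 deliver 3→0: —
step 14 timeout(1): 1={back,v=3,log=-}
step 15 timeout(2): 2={prim,v=2,log=r}
step 16 crash(3): 3={✗back,v=2,log=r}
step 17 deliver 2→1: —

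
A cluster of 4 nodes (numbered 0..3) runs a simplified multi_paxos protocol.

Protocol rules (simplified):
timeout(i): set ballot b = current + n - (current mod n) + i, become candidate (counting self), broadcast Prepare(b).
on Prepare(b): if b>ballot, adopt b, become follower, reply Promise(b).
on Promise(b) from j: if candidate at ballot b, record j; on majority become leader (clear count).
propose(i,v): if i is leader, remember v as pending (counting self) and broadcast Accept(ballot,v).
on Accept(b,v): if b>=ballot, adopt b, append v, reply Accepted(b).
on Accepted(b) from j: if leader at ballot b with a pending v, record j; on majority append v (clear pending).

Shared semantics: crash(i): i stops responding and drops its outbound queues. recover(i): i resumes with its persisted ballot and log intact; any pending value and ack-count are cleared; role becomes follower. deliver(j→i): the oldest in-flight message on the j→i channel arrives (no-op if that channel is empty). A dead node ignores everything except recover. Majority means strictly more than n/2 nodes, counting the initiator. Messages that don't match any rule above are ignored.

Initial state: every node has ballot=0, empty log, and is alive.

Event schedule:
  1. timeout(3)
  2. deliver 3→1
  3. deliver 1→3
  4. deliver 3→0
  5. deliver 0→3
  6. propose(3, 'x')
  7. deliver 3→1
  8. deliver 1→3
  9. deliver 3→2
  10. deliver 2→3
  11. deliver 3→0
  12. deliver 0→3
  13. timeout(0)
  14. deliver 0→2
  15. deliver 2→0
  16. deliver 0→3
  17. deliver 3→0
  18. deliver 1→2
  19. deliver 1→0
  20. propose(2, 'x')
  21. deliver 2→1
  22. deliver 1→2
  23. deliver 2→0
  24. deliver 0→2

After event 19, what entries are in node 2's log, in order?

empty

after 1 — timeout(3): n3:cand/b7/[-]
after 2 — deliver 3→1: n1:foll/b7/[-]
after 3 — deliver 1→3: ·
after 4 — deliver 3→0: n0:foll/b7/[-]
after 5 — deliver 0→3: n3:lead/b7/[-]
after 6 — propose(3,'x'): ·
after 7 — deliver 3→1: n1:foll/b7/[x]
after 8 — deliver 1→3: ·
after 9 — deliver 3→2: n2:foll/b7/[-]
after 10 — deliver 2→3: ·
after 11 — deliver 3→0: n0:foll/b7/[x]
after 12 — deliver 0→3: n3:lead/b7/[x]
after 13 — timeout(0): n0:cand/b8/[x]
after 14 — deliver 0→2: n2:foll/b8/[-]
after 15 — deliver 2→0: ·
after 16 — deliver 0→3: n3:foll/b8/[x]
after 17 — deliver 3→0: n0:lead/b8/[x]
after 18 — deliver 1→2: ·
after 19 — deliver 1→0: ·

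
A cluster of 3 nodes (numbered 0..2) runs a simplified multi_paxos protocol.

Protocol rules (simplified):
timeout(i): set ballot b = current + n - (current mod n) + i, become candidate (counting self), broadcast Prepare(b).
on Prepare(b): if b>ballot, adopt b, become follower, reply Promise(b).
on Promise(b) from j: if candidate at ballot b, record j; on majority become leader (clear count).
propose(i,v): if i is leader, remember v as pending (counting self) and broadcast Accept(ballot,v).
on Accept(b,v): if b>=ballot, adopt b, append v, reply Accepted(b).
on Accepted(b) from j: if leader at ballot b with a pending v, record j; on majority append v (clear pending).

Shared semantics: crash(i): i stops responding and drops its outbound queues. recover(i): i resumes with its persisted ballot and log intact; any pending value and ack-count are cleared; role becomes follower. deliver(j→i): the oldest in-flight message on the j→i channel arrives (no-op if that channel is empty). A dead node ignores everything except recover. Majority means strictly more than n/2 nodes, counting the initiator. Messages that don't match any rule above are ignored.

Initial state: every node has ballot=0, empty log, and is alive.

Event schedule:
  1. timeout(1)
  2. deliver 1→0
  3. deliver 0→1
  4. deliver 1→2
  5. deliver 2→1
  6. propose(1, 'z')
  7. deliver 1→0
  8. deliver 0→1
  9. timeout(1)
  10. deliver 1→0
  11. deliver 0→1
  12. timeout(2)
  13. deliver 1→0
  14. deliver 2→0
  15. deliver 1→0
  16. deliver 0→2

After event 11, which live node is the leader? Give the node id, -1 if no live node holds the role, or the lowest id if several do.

1

e1 timeout(1): 1[cand,b=4,-]
e2 deliver 1→0: 0[foll,b=4,-]
e3 deliver 0→1: 1[lead,b=4,-]
e4 deliver 1→2: 2[foll,b=4,-]
e5 deliver 2→1: ·
e6 propose(1,'z'): ·
e7 deliver 1→0: 0[foll,b=4,z]
e8 deliver 0→1: 1[lead,b=4,z]
e9 timeout(1): 1[cand,b=7,z]
e10 deliver 1→0: 0[foll,b=7,z]
e11 deliver 0→1: 1[lead,b=7,z]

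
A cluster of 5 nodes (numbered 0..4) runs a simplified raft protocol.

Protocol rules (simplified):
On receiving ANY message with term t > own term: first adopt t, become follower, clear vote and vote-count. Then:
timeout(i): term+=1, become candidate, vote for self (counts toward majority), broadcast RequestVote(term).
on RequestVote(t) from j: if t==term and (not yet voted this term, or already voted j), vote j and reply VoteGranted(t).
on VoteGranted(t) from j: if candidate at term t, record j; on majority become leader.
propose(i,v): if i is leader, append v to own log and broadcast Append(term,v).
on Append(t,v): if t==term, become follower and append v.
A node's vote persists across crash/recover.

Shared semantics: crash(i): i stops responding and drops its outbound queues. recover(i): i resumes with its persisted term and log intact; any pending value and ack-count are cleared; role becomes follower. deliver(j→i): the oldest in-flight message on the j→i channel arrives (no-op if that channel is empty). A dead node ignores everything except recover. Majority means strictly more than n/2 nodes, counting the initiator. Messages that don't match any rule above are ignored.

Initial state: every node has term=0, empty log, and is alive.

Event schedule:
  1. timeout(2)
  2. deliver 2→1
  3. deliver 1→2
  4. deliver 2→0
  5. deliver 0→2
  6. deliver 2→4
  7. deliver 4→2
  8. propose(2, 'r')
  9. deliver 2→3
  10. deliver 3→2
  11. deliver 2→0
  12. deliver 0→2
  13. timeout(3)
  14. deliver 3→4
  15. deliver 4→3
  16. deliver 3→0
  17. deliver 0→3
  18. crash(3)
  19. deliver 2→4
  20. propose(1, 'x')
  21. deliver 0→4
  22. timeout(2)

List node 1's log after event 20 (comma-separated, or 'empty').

empty

after 1 — timeout(2): n2:cand/t1/[-]
after 2 — deliver 2→1: n1:foll/t1/[-]
after 3 — deliver 1→2: ·
after 4 — deliver 2→0: n0:foll/t1/[-]
after 5 — deliver 0→2: n2:lead/t1/[-]
after 6 — deliver 2→4: n4:foll/t1/[-]
after 7 — deliver 4→2: ·
after 8 — propose(2,'r'): n2:lead/t1/[r]
after 9 — deliver 2→3: n3:foll/t1/[-]
after 10 — deliver 3→2: ·
after 11 — deliver 2→0: n0:foll/t1/[r]
after 12 — deliver 0→2: ·
after 13 — timeout(3): n3:cand/t2/[-]
after 14 — deliver 3→4: n4:foll/t2/[-]
after 15 — deliver 4→3: ·
after 16 — deliver 3→0: n0:foll/t2/[r]
after 17 — deliver 0→3: n3:lead/t2/[-]
after 18 — crash(3): n3:✗lead/t2/[-]
after 19 — deliver 2→4: ·
after 20 — propose(1,'x'): ·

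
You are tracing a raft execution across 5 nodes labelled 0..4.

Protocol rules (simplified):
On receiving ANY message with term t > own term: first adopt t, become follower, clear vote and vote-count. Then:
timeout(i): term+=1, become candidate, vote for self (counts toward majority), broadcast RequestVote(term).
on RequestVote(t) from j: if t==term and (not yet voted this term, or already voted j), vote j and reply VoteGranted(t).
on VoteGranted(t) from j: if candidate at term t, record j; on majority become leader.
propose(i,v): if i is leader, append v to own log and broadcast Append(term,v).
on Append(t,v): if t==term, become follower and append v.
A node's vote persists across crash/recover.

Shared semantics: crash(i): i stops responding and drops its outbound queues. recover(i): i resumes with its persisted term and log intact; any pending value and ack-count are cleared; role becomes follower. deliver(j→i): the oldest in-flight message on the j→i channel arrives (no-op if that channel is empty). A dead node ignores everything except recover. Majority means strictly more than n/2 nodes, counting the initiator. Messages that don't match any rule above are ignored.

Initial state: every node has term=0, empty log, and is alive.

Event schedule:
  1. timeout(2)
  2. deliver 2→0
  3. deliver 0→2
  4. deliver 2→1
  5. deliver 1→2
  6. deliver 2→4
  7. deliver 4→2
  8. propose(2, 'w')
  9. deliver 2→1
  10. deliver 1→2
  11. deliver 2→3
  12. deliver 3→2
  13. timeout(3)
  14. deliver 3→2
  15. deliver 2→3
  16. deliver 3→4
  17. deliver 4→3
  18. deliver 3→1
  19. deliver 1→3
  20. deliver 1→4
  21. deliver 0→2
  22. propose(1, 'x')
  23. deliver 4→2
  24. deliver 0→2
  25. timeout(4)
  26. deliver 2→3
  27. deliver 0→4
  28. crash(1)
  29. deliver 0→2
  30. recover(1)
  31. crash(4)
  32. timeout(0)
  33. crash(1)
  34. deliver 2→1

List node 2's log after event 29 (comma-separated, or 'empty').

after 1 — timeout(2): n2:cand/t1/[-]
after 2 — deliver 2→0: n0:foll/t1/[-]
after 3 — deliver 0→2: ·
after 4 — deliver 2→1: n1:foll/t1/[-]
after 5 — deliver 1→2: n2:lead/t1/[-]
after 6 — deliver 2→4: n4:foll/t1/[-]
after 7 — deliver 4→2: ·
after 8 — propose(2,'w'): n2:lead/t1/[w]
after 9 — deliver 2→1: n1:foll/t1/[w]
after 10 — deliver 1→2: ·
after 11 — deliver 2→3: n3:foll/t1/[-]
after 12 — deliver 3→2: ·
after 13 — timeout(3): n3:cand/t2/[-]
after 14 — deliver 3→2: n2:foll/t2/[w]
after 15 — deliver 2→3: ·
after 16 — deliver 3→4: n4:foll/t2/[-]
after 17 — deliver 4→3: ·
after 18 — deliver 3→1: n1:foll/t2/[w]
after 19 — deliver 1→3: n3:lead/t2/[-]
after 20 — deliver 1→4: ·
after 21 — deliver 0→2: ·
after 22 — propose(1,'x'): ·
after 23 — deliver 4→2: ·
after 24 — deliver 0→2: ·
after 25 — timeout(4): n4:cand/t3/[-]
after 26 — deliver 2→3: ·
after 27 — deliver 0→4: ·
after 28 — crash(1): n1:✗foll/t2/[w]
after 29 — deliver 0→2: ·

w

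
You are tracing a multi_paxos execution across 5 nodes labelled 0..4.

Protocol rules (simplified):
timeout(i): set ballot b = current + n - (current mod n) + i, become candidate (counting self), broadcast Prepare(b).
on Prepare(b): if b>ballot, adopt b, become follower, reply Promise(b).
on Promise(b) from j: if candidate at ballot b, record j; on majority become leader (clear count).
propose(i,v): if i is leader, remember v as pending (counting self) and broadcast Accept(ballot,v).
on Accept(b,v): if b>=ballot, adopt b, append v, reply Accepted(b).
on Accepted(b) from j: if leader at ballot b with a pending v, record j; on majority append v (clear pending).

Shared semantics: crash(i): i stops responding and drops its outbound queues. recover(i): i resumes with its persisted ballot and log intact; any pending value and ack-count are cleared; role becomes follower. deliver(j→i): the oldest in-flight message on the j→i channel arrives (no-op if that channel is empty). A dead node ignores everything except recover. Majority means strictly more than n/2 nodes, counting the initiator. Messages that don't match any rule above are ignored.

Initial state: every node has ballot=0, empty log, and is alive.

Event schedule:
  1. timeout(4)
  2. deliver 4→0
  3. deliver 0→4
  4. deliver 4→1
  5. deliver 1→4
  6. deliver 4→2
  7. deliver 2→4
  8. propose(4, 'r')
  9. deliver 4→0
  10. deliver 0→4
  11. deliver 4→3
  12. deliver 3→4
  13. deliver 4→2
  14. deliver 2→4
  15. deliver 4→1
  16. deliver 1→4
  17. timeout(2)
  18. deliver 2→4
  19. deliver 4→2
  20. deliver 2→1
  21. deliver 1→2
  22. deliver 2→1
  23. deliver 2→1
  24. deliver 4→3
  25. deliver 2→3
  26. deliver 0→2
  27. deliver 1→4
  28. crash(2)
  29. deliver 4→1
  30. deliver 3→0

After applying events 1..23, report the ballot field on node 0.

after 1 — timeout(4): n4:cand/b9/[-]
after 2 — deliver 4→0: n0:foll/b9/[-]
after 3 — deliver 0→4: ·
after 4 — deliver 4→1: n1:foll/b9/[-]
after 5 — deliver 1→4: n4:lead/b9/[-]
after 6 — deliver 4→2: n2:foll/b9/[-]
after 7 — deliver 2→4: ·
after 8 — propose(4,'r'): ·
after 9 — deliver 4→0: n0:foll/b9/[r]
after 10 — deliver 0→4: ·
after 11 — deliver 4→3: n3:foll/b9/[-]
after 12 — deliver 3→4: ·
after 13 — deliver 4→2: n2:foll/b9/[r]
after 14 — deliver 2→4: n4:lead/b9/[r]
after 15 — deliver 4→1: n1:foll/b9/[r]
after 16 — deliver 1→4: ·
after 17 — timeout(2): n2:cand/b12/[r]
after 18 — deliver 2→4: n4:foll/b12/[r]
after 19 — deliver 4→2: ·
after 20 — deliver 2→1: n1:foll/b12/[r]
after 21 — deliver 1→2: n2:lead/b12/[r]
after 22 — deliver 2→1: ·
after 23 — deliver 2→1: ·

9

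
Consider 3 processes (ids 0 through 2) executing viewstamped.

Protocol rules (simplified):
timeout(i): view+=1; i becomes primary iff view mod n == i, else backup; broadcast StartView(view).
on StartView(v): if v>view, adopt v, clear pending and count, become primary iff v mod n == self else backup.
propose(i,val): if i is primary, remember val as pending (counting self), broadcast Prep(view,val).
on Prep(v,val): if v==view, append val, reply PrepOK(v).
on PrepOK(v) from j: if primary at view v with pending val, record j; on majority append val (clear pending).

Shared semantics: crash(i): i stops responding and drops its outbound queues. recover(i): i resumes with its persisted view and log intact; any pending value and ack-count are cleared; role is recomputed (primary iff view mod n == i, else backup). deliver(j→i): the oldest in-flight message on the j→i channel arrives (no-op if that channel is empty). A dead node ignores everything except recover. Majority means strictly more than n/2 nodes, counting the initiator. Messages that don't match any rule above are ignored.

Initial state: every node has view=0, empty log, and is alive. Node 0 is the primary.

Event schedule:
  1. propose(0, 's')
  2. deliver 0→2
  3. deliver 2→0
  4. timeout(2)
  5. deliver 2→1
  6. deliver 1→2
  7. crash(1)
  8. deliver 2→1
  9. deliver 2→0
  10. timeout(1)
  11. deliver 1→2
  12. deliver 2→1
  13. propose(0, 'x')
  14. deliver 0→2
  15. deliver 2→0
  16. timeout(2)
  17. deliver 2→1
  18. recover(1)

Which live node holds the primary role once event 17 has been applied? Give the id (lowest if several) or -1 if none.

step 1 propose(0,'s'): —
step 2 deliver 0→2: 2={back,v=0,log=s}
step 3 deliver 2→0: 0={prim,v=0,log=s}
step 4 timeout(2): 2={back,v=1,log=s}
step 5 deliver 2→1: 1={prim,v=1,log=-}
step 6 deliver 1→2: —
step 7 crash(1): 1={✗prim,v=1,log=-}
step 8 deliver 2→1: —
step 9 deliver 2→0: 0={back,v=1,log=s}
step 10 timeout(1): —
step 11 deliver 1→2: —
step 12 deliver 2→1: —
step 13 propose(0,'x'): —
step 14 deliver 0→2: —
step 15 deliver 2→0: —
step 16 timeout(2): 2={prim,v=2,log=s}
step 17 deliver 2→1: —

2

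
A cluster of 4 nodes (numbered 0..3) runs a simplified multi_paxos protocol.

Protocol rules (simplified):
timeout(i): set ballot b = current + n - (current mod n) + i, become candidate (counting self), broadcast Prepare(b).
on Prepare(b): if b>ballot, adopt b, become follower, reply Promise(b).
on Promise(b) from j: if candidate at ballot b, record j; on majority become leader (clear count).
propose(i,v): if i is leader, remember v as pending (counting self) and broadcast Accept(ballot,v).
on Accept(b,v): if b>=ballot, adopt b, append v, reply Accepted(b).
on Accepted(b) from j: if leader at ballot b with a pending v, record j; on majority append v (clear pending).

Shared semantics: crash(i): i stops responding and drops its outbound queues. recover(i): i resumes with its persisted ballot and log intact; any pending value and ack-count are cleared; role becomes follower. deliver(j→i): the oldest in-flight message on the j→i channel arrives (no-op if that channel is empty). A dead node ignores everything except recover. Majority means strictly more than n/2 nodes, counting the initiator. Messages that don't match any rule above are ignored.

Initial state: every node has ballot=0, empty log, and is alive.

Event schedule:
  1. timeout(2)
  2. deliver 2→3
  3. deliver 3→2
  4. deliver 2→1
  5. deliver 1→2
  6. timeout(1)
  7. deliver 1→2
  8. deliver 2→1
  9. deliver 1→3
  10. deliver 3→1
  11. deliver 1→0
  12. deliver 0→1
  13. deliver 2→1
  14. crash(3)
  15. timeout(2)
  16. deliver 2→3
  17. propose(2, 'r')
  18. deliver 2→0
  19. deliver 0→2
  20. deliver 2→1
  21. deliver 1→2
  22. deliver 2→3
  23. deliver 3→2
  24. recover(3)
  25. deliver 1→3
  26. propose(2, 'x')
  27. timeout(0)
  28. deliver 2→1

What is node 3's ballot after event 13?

e1 timeout(2): 2[cand,b=6,-]
e2 deliver 2→3: 3[foll,b=6,-]
e3 deliver 3→2: ·
e4 deliver 2→1: 1[foll,b=6,-]
e5 deliver 1→2: 2[lead,b=6,-]
e6 timeout(1): 1[cand,b=9,-]
e7 deliver 1→2: 2[foll,b=9,-]
e8 deliver 2→1: ·
e9 deliver 1→3: 3[foll,b=9,-]
e10 deliver 3→1: 1[lead,b=9,-]
e11 deliver 1→0: 0[foll,b=9,-]
e12 deliver 0→1: ·
e13 deliver 2→1: ·

9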